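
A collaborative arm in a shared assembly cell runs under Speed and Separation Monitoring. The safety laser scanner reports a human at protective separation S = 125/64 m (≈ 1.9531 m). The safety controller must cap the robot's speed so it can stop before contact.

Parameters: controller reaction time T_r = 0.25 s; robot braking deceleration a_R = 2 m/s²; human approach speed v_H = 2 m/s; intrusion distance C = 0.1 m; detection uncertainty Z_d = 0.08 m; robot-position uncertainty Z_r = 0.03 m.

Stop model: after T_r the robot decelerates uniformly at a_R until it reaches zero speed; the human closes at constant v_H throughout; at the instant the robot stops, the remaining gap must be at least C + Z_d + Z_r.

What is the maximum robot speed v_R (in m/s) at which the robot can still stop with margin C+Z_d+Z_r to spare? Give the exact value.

v_R_max = 17/20 m/s = 0.8500 m/s

quadratic (1/4)·v² + (5/4)·v + (-1989/1600) = 0
  disc = (5/4)² − 4·(1/4)·(-1989/1600) = 4489/1600 ; √disc = 67/40
  v_R = (−(5/4) + 67/40) / (2·(1/4)) = 17/20 m/s
check:
braking lasts T_s = (17/20)/2 = 0.4250 s
reaction-phase robot travel = 0.8500·0.2500 = 0.2125 m
robot under decel: 0.8500²/(2·2.0000) = 0.1806 m
person approaches 2.0000·(0.2500+0.4250) = 1.3500 m
margins: 0.1000+0.0800+0.0300 = 0.2100 m
sum ≈ 0.2125+0.1806+1.3500+0.2100 ≈ 1.9531 m = S ✓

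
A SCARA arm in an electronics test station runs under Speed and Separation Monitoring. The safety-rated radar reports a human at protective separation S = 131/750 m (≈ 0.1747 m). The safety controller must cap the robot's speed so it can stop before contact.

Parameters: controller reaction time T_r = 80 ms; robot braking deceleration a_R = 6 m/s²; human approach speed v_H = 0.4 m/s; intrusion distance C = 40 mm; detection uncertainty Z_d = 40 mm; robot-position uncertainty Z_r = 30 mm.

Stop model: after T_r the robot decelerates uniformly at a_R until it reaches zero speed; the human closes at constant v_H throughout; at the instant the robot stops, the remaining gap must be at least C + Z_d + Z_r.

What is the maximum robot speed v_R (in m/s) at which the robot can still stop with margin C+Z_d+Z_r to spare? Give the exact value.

v_R_max = 1/5 m/s = 0.2000 m/s

quadratic (1/12)·v² + (11/75)·v + (-49/1500) = 0
  disc = (11/75)² − 4·(1/12)·(-49/1500) = 81/2500 ; √disc = 9/50
  v_R = (−(11/75) + 9/50) / (2·(1/12)) = 1/5 m/s
check:
stop time T_s = (1/5)/6 = 0.0333 s
robot in T_r: 0.2000·0.0800 = 0.0160 m
braking distance = 0.2000²/(2·6.0000) = 0.0033 m
person approaches 0.4000·(0.0800+0.0333) = 0.0453 m
residual clearance needed = 0.0400+0.0400+0.0300 = 0.1100 m
sum ≈ 0.0160+0.0033+0.0453+0.1100 ≈ 0.1747 m = S ✓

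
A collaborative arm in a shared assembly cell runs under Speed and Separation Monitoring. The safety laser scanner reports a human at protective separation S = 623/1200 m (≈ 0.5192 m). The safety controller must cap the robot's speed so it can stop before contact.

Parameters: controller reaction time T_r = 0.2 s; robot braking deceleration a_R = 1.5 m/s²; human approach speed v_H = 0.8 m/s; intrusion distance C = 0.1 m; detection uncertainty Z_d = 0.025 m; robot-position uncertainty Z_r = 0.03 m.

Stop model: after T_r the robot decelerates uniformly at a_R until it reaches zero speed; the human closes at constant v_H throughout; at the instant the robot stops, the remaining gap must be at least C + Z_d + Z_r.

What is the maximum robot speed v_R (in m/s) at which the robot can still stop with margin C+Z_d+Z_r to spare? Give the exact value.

v_R_max = 1/4 m/s = 0.2500 m/s

collect terms ⇒ (1/3)·v_R² + (11/15)·v_R + (-49/240) = 0
  disc = (11/15)² − 4·(1/3)·(-49/240) = 81/100 ; √disc = 9/10
  v_R = (−(11/15) + 9/10) / (2·(1/3)) = 1/4 m/s
check:
T_s = v_R/a_R = (1/4)/(3/2) = 0.1667 s
reaction-phase robot travel = 0.2500·0.2000 = 0.0500 m
braking distance = 0.2500²/(2·1.5000) = 0.0208 m
person approaches 0.8000·(0.2000+0.1667) = 0.2933 m
margins: 0.1000+0.0250+0.0300 = 0.1550 m
sum ≈ 0.0500+0.0208+0.2933+0.1550 ≈ 0.5192 m = S ✓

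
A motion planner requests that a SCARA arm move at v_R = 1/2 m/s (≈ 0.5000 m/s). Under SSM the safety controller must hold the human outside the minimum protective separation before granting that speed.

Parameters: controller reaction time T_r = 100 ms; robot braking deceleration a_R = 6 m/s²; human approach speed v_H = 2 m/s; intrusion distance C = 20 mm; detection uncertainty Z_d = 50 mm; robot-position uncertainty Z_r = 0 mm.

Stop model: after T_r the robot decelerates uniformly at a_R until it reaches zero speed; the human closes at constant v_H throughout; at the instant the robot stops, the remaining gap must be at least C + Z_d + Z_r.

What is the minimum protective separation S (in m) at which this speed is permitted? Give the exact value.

stop time T_s = (1/2)/6 = 0.0833 s
robot in T_r: 0.5000·0.1000 = 0.0500 m
robot under decel: 0.5000²/(2·6.0000) = 0.0208 m
person approaches 2.0000·(0.1000+0.0833) = 0.3667 m
residual clearance needed = 0.0200+0.0500+0.0000 = 0.0700 m
S_min ≈ 0.0500+0.0208+0.3667+0.0700  ⇒  S_min = 203/400 m

S_min = 203/400 m = 0.5075 m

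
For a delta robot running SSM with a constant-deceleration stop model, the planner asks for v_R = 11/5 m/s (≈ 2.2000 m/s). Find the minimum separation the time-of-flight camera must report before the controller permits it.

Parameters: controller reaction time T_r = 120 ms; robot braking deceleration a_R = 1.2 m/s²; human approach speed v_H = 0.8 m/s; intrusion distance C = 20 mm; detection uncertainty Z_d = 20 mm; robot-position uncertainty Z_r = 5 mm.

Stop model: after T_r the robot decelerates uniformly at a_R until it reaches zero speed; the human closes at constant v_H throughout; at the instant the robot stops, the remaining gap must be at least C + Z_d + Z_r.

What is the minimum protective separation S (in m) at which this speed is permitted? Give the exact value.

S_min = 2333/600 m = 3.8883 m

braking lasts T_s = (11/5)/(6/5) = 1.8333 s
robot covers v_R·T_r = 2.2000·0.1200 = 0.2640 m before braking
braking distance = 2.2000²/(2·1.2000) = 2.0167 m
person approaches 0.8000·(0.1200+1.8333) = 1.5627 m
C+Z_d+Z_r = 0.0200+0.0200+0.0050 = 0.0450 m
S_min ≈ 0.2640+2.0167+1.5627+0.0450  ⇒  S_min = 2333/600 m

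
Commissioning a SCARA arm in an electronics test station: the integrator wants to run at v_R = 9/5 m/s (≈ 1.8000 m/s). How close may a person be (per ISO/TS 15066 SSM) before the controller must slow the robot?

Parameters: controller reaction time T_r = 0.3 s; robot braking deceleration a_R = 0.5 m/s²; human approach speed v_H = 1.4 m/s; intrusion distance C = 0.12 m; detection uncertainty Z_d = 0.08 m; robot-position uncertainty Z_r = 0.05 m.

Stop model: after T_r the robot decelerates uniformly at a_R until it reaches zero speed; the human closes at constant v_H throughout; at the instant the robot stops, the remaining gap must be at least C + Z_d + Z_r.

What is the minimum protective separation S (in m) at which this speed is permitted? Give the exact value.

S_min = 949/100 m = 9.4900 m

braking lasts T_s = (9/5)/(1/2) = 3.6000 s
robot in T_r: 1.8000·0.3000 = 0.5400 m
robot covers 1.8000·3.6000 − ½·0.5000·3.6000² = 3.2400 m while stopping
human closes 1.4000·3.9000 = 5.4600 m
margins: 0.1200+0.0800+0.0500 = 0.2500 m
S_min ≈ 0.5400+3.2400+5.4600+0.2500  ⇒  S_min = 949/100 m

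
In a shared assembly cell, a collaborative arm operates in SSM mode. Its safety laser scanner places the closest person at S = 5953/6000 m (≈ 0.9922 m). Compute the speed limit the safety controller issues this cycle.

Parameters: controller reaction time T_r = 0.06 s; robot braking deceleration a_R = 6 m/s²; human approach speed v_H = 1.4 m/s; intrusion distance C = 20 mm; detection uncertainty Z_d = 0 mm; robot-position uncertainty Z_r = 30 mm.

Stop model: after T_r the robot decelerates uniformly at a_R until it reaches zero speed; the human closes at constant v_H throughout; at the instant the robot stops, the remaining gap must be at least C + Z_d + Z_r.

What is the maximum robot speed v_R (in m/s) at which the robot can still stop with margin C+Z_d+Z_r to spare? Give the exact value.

quadratic (1/12)·v² + (22/75)·v + (-5149/6000) = 0
  disc = (22/75)² − 4·(1/12)·(-5149/6000) = 3721/10000 ; √disc = 61/100
  v_R = (−(22/75) + 61/100) / (2·(1/12)) = 19/10 m/s
check:
stop time T_s = (19/10)/6 = 0.3167 s
reaction-phase robot travel = 1.9000·0.0600 = 0.1140 m
braking distance = 1.9000²/(2·6.0000) = 0.3008 m
person approaches 1.4000·(0.0600+0.3167) = 0.5273 m
C+Z_d+Z_r = 0.0200+0.0000+0.0300 = 0.0500 m
sum ≈ 0.1140+0.3008+0.5273+0.0500 ≈ 0.9922 m = S ✓

v_R_max = 19/10 m/s = 1.9000 m/s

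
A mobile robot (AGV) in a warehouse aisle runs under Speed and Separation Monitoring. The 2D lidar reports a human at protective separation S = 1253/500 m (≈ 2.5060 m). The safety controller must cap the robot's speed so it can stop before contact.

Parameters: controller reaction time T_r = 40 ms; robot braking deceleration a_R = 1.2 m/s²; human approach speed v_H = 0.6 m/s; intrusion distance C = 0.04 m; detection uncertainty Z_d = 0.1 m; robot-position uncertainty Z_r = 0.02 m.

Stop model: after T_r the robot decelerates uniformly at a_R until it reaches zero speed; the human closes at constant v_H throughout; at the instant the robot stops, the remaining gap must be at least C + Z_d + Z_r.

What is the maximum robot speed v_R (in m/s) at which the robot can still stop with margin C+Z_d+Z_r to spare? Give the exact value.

v_R_max = 9/5 m/s = 1.8000 m/s

quadratic (5/12)·v² + (27/50)·v + (-1161/500) = 0
  disc = (27/50)² − 4·(5/12)·(-1161/500) = 2601/625 ; √disc = 51/25
  v_R = (−(27/50) + 51/25) / (2·(5/12)) = 9/5 m/s
check:
stop time T_s = (9/5)/(6/5) = 1.5000 s
robot covers v_R·T_r = 1.8000·0.0400 = 0.0720 m before braking
robot covers 1.8000·1.5000 − ½·1.2000·1.5000² = 1.3500 m while stopping
human over T_r+T_s: 0.6000·(0.0400+1.5000) = 0.9240 m
C+Z_d+Z_r = 0.0400+0.1000+0.0200 = 0.1600 m
sum ≈ 0.0720+1.3500+0.9240+0.1600 ≈ 2.5060 m = S ✓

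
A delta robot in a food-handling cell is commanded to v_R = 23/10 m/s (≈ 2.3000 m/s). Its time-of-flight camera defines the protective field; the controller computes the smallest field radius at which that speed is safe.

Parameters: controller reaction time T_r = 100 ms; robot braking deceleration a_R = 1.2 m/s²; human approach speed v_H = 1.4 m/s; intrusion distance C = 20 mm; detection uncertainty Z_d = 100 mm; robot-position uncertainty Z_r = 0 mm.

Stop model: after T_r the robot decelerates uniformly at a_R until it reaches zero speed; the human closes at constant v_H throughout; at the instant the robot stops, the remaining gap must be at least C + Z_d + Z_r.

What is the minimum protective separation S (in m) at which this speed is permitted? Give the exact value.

S_min = 2151/400 m = 5.3775 m

braking lasts T_s = (23/10)/(6/5) = 1.9167 s
robot in T_r: 2.3000·0.1000 = 0.2300 m
robot covers 2.3000·1.9167 − ½·1.2000·1.9167² = 2.2042 m while stopping
human over T_r+T_s: 1.4000·(0.1000+1.9167) = 2.8233 m
margins: 0.0200+0.1000+0.0000 = 0.1200 m
S_min ≈ 0.2300+2.2042+2.8233+0.1200  ⇒  S_min = 2151/400 m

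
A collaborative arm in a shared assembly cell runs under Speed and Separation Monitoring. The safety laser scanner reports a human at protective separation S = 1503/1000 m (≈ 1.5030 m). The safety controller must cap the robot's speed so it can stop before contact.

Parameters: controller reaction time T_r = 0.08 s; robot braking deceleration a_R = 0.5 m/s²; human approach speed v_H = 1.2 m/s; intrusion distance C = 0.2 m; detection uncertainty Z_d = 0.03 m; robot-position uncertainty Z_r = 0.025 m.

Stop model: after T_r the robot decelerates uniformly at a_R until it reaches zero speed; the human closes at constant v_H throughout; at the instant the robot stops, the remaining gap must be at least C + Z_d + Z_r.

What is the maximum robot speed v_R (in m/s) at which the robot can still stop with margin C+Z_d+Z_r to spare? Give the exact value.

at the boundary: (1)·v² + (62/25)·v + (-144/125) = 0
  disc = (62/25)² − 4·(1)·(-144/125) = 6724/625 ; √disc = 82/25
  v_R = (−(62/25) + 82/25) / (2·(1)) = 2/5 m/s
check:
T_s = v_R/a_R = (2/5)/(1/2) = 0.8000 s
robot covers v_R·T_r = 0.4000·0.0800 = 0.0320 m before braking
robot under decel: 0.4000²/(2·0.5000) = 0.1600 m
human over T_r+T_s: 1.2000·(0.0800+0.8000) = 1.0560 m
margins: 0.2000+0.0300+0.0250 = 0.2550 m
sum ≈ 0.0320+0.1600+1.0560+0.2550 ≈ 1.5030 m = S ✓

v_R_max = 2/5 m/s = 0.4000 m/s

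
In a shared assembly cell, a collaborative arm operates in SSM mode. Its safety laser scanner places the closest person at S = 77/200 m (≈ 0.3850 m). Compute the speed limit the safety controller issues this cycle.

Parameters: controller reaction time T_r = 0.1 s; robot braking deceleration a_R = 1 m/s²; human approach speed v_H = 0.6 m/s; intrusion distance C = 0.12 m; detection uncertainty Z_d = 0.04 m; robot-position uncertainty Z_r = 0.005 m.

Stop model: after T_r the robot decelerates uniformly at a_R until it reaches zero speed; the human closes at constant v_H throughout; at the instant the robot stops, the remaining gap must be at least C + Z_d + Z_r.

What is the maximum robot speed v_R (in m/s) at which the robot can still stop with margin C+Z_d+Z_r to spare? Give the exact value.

collect terms ⇒ (1/2)·v_R² + (7/10)·v_R + (-4/25) = 0
  disc = (7/10)² − 4·(1/2)·(-4/25) = 81/100 ; √disc = 9/10
  v_R = (−(7/10) + 9/10) / (2·(1/2)) = 1/5 m/s
check:
stop time T_s = (1/5)/1 = 0.2000 s
robot in T_r: 0.2000·0.1000 = 0.0200 m
robot covers 0.2000·0.2000 − ½·1.0000·0.2000² = 0.0200 m while stopping
person approaches 0.6000·(0.1000+0.2000) = 0.1800 m
C+Z_d+Z_r = 0.1200+0.0400+0.0050 = 0.1650 m
sum ≈ 0.0200+0.0200+0.1800+0.1650 ≈ 0.3850 m = S ✓

v_R_max = 1/5 m/s = 0.2000 m/s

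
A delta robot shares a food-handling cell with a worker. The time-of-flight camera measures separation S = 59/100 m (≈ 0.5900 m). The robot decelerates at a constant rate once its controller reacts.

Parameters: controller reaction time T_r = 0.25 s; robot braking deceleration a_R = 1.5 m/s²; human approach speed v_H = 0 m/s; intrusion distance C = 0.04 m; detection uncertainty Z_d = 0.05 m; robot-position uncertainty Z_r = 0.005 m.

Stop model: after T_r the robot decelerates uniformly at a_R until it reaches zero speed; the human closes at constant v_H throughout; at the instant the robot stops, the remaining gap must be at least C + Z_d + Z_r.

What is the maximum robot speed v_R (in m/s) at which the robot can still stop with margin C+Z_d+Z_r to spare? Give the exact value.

collect terms ⇒ (1/3)·v_R² + (1/4)·v_R + (-99/200) = 0
  disc = (1/4)² − 4·(1/3)·(-99/200) = 289/400 ; √disc = 17/20
  v_R = (−(1/4) + 17/20) / (2·(1/3)) = 9/10 m/s
check:
braking lasts T_s = (9/10)/(3/2) = 0.6000 s
robot covers v_R·T_r = 0.9000·0.2500 = 0.2250 m before braking
braking distance = 0.9000²/(2·1.5000) = 0.2700 m
human closes 0.0000·0.8500 = 0.0000 m
residual clearance needed = 0.0400+0.0500+0.0050 = 0.0950 m
sum ≈ 0.2250+0.2700+0.0000+0.0950 ≈ 0.5900 m = S ✓

v_R_max = 9/10 m/s = 0.9000 m/s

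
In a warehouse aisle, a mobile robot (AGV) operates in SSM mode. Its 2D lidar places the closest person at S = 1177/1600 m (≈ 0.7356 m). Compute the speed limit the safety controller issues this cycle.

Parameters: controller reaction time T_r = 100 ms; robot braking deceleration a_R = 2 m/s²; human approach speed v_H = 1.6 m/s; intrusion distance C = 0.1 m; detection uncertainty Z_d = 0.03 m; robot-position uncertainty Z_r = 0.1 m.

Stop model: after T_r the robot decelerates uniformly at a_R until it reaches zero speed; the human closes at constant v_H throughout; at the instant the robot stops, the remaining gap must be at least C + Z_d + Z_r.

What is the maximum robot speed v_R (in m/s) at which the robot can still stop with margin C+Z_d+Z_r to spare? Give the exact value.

v_R_max = 7/20 m/s = 0.3500 m/s

quadratic (1/4)·v² + (9/10)·v + (-553/1600) = 0
  disc = (9/10)² − 4·(1/4)·(-553/1600) = 1849/1600 ; √disc = 43/40
  v_R = (−(9/10) + 43/40) / (2·(1/4)) = 7/20 m/s
check:
stop time T_s = (7/20)/2 = 0.1750 s
reaction-phase robot travel = 0.3500·0.1000 = 0.0350 m
robot under decel: 0.3500²/(2·2.0000) = 0.0306 m
person approaches 1.6000·(0.1000+0.1750) = 0.4400 m
residual clearance needed = 0.1000+0.0300+0.1000 = 0.2300 m
sum ≈ 0.0350+0.0306+0.4400+0.2300 ≈ 0.7356 m = S ✓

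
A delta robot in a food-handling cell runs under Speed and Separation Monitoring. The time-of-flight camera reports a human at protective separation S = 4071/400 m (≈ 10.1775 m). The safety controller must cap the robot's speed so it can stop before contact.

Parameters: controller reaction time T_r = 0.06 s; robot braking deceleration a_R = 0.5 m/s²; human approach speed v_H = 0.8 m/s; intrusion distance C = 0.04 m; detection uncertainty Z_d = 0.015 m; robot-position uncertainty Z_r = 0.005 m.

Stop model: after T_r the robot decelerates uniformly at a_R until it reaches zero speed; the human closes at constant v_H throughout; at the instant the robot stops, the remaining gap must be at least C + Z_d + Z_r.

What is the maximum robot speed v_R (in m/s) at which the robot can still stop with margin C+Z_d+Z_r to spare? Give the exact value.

at the boundary: (1)·v² + (83/50)·v + (-20139/2000) = 0
  disc = (83/50)² − 4·(1)·(-20139/2000) = 26896/625 ; √disc = 164/25
  v_R = (−(83/50) + 164/25) / (2·(1)) = 49/20 m/s
check:
stop time T_s = (49/20)/(1/2) = 4.9000 s
robot in T_r: 2.4500·0.0600 = 0.1470 m
braking distance = 2.4500²/(2·0.5000) = 6.0025 m
human over T_r+T_s: 0.8000·(0.0600+4.9000) = 3.9680 m
margins: 0.0400+0.0150+0.0050 = 0.0600 m
sum ≈ 0.1470+6.0025+3.9680+0.0600 ≈ 10.1775 m = S ✓

v_R_max = 49/20 m/s = 2.4500 m/s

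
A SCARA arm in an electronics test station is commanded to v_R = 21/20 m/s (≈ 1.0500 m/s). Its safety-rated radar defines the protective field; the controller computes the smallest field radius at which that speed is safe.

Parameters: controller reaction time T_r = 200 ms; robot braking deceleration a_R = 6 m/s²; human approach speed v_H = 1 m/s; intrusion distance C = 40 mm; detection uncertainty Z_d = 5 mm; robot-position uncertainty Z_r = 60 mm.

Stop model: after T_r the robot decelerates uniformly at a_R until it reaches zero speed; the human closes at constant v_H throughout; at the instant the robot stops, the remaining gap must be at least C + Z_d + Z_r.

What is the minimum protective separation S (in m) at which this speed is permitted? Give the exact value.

S_min = 1251/1600 m = 0.7819 m

T_s = v_R/a_R = (21/20)/6 = 0.1750 s
robot covers v_R·T_r = 1.0500·0.2000 = 0.2100 m before braking
braking distance = 1.0500²/(2·6.0000) = 0.0919 m
human closes 1.0000·0.3750 = 0.3750 m
margins: 0.0400+0.0050+0.0600 = 0.1050 m
S_min ≈ 0.2100+0.0919+0.3750+0.1050  ⇒  S_min = 1251/1600 m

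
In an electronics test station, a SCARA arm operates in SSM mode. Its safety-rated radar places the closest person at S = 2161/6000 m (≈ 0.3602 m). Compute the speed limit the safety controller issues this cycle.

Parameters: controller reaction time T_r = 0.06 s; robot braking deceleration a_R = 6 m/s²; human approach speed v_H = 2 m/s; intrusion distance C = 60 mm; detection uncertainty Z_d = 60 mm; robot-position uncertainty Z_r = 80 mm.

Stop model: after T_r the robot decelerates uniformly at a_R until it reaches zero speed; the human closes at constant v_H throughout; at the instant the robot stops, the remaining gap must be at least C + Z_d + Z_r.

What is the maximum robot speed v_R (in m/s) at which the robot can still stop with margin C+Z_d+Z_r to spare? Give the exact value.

v_R_max = 1/10 m/s = 0.1000 m/s

at the boundary: (1/12)·v² + (59/150)·v + (-241/6000) = 0
  disc = (59/150)² − 4·(1/12)·(-241/6000) = 1681/10000 ; √disc = 41/100
  v_R = (−(59/150) + 41/100) / (2·(1/12)) = 1/10 m/s
check:
braking lasts T_s = (1/10)/6 = 0.0167 s
robot in T_r: 0.1000·0.0600 = 0.0060 m
braking distance = 0.1000²/(2·6.0000) = 0.0008 m
human over T_r+T_s: 2.0000·(0.0600+0.0167) = 0.1533 m
margins: 0.0600+0.0600+0.0800 = 0.2000 m
sum ≈ 0.0060+0.0008+0.1533+0.2000 ≈ 0.3602 m = S ✓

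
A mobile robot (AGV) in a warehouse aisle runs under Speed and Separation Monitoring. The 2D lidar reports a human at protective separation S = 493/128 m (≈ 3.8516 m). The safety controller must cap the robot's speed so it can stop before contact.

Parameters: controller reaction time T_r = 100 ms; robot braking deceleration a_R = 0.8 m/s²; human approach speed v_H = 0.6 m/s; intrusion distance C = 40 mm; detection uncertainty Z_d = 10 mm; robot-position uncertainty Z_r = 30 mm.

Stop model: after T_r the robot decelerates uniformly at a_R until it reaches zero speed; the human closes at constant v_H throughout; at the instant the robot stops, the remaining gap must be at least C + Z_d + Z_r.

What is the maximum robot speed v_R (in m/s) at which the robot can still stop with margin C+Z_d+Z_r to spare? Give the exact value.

v_R_max = 37/20 m/s = 1.8500 m/s

at the boundary: (5/8)·v² + (17/20)·v + (-11877/3200) = 0
  disc = (17/20)² − 4·(5/8)·(-11877/3200) = 64009/6400 ; √disc = 253/80
  v_R = (−(17/20) + 253/80) / (2·(5/8)) = 37/20 m/s
check:
T_s = v_R/a_R = (37/20)/(4/5) = 2.3125 s
robot in T_r: 1.8500·0.1000 = 0.1850 m
braking distance = 1.8500²/(2·0.8000) = 2.1391 m
person approaches 0.6000·(0.1000+2.3125) = 1.4475 m
C+Z_d+Z_r = 0.0400+0.0100+0.0300 = 0.0800 m
sum ≈ 0.1850+2.1391+1.4475+0.0800 ≈ 3.8516 m = S ✓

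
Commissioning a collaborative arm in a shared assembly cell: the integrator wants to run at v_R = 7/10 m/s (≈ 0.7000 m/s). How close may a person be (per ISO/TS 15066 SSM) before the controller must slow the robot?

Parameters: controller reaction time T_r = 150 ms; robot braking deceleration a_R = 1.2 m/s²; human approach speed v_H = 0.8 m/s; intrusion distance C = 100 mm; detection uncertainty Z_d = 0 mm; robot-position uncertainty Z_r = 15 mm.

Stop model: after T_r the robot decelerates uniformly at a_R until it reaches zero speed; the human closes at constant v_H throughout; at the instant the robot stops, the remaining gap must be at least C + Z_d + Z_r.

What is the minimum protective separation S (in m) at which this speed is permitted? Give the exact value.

braking lasts T_s = (7/10)/(6/5) = 0.5833 s
robot covers v_R·T_r = 0.7000·0.1500 = 0.1050 m before braking
braking distance = 0.7000²/(2·1.2000) = 0.2042 m
person approaches 0.8000·(0.1500+0.5833) = 0.5867 m
C+Z_d+Z_r = 0.1000+0.0000+0.0150 = 0.1150 m
S_min ≈ 0.1050+0.2042+0.5867+0.1150  ⇒  S_min = 1213/1200 m

S_min = 1213/1200 m = 1.0108 m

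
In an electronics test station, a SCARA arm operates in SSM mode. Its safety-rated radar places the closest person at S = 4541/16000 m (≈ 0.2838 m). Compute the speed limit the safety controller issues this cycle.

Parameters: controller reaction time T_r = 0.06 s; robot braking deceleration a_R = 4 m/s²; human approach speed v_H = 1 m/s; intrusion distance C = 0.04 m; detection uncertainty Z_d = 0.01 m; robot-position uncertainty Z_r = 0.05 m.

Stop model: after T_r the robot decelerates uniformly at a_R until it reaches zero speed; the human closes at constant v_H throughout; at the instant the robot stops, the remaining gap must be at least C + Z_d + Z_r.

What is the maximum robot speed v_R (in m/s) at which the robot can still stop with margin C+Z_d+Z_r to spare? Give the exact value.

quadratic (1/8)·v² + (31/100)·v + (-1981/16000) = 0
  disc = (31/100)² − 4·(1/8)·(-1981/16000) = 25281/160000 ; √disc = 159/400
  v_R = (−(31/100) + 159/400) / (2·(1/8)) = 7/20 m/s
check:
T_s = v_R/a_R = (7/20)/4 = 0.0875 s
robot covers v_R·T_r = 0.3500·0.0600 = 0.0210 m before braking
braking distance = 0.3500²/(2·4.0000) = 0.0153 m
human over T_r+T_s: 1.0000·(0.0600+0.0875) = 0.1475 m
margins: 0.0400+0.0100+0.0500 = 0.1000 m
sum ≈ 0.0210+0.0153+0.1475+0.1000 ≈ 0.2838 m = S ✓

v_R_max = 7/20 m/s = 0.3500 m/s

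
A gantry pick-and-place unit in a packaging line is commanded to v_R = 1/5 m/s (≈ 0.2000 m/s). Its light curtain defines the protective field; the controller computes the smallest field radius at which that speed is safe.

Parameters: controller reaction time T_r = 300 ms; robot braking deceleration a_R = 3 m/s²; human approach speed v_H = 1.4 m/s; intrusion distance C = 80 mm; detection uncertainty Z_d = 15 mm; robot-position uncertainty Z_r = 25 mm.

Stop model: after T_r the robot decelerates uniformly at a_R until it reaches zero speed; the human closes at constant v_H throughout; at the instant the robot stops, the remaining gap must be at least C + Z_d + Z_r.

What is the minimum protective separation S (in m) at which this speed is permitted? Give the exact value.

T_s = v_R/a_R = (1/5)/3 = 0.0667 s
reaction-phase robot travel = 0.2000·0.3000 = 0.0600 m
robot covers 0.2000·0.0667 − ½·3.0000·0.0667² = 0.0067 m while stopping
human over T_r+T_s: 1.4000·(0.3000+0.0667) = 0.5133 m
C+Z_d+Z_r = 0.0800+0.0150+0.0250 = 0.1200 m
S_min ≈ 0.0600+0.0067+0.5133+0.1200  ⇒  S_min = 7/10 m

S_min = 7/10 m = 0.7000 m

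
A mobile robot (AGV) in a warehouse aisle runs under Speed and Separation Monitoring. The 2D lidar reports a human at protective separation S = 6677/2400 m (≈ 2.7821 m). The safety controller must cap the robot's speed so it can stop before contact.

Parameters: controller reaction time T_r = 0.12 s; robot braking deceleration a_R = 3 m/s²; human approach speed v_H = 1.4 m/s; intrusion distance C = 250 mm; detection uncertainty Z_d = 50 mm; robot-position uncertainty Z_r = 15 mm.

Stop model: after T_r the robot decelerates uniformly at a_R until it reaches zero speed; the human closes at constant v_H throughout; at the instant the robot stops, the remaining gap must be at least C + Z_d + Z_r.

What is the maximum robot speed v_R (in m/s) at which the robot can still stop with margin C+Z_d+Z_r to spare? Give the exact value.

at the boundary: (1/6)·v² + (44/75)·v + (-27589/12000) = 0
  disc = (44/75)² − 4·(1/6)·(-27589/12000) = 18769/10000 ; √disc = 137/100
  v_R = (−(44/75) + 137/100) / (2·(1/6)) = 47/20 m/s
check:
stop time T_s = (47/20)/3 = 0.7833 s
robot covers v_R·T_r = 2.3500·0.1200 = 0.2820 m before braking
robot under decel: 2.3500²/(2·3.0000) = 0.9204 m
human over T_r+T_s: 1.4000·(0.1200+0.7833) = 1.2647 m
residual clearance needed = 0.2500+0.0500+0.0150 = 0.3150 m
sum ≈ 0.2820+0.9204+1.2647+0.3150 ≈ 2.7821 m = S ✓

v_R_max = 47/20 m/s = 2.3500 m/s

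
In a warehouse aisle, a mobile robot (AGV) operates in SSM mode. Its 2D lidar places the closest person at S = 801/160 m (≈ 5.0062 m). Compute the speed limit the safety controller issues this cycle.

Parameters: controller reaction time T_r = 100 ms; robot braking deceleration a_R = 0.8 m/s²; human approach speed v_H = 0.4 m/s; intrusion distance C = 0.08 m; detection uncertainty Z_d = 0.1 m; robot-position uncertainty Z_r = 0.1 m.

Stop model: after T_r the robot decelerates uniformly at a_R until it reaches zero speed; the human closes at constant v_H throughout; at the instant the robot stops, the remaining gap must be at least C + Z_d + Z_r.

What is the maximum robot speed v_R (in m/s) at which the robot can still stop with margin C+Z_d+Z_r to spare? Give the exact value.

quadratic (5/8)·v² + (3/5)·v + (-3749/800) = 0
  disc = (3/5)² − 4·(5/8)·(-3749/800) = 19321/1600 ; √disc = 139/40
  v_R = (−(3/5) + 139/40) / (2·(5/8)) = 23/10 m/s
check:
T_s = v_R/a_R = (23/10)/(4/5) = 2.8750 s
robot in T_r: 2.3000·0.1000 = 0.2300 m
robot covers 2.3000·2.8750 − ½·0.8000·2.8750² = 3.3062 m while stopping
person approaches 0.4000·(0.1000+2.8750) = 1.1900 m
margins: 0.0800+0.1000+0.1000 = 0.2800 m
sum ≈ 0.2300+3.3062+1.1900+0.2800 ≈ 5.0062 m = S ✓

v_R_max = 23/10 m/s = 2.3000 m/s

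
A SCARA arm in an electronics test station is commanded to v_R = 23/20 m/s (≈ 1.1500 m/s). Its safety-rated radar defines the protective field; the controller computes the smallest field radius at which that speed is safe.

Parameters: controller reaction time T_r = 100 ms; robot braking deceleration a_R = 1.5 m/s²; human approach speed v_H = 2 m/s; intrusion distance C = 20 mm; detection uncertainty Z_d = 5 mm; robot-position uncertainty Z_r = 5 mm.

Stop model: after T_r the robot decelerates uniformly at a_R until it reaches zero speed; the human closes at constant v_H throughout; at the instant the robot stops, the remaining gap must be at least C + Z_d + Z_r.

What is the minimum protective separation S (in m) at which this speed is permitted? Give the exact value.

T_s = v_R/a_R = (23/20)/(3/2) = 0.7667 s
robot covers v_R·T_r = 1.1500·0.1000 = 0.1150 m before braking
robot covers 1.1500·0.7667 − ½·1.5000·0.7667² = 0.4408 m while stopping
human closes 2.0000·0.8667 = 1.7333 m
margins: 0.0200+0.0050+0.0050 = 0.0300 m
S_min ≈ 0.1150+0.4408+1.7333+0.0300  ⇒  S_min = 2783/1200 m

S_min = 2783/1200 m = 2.3192 m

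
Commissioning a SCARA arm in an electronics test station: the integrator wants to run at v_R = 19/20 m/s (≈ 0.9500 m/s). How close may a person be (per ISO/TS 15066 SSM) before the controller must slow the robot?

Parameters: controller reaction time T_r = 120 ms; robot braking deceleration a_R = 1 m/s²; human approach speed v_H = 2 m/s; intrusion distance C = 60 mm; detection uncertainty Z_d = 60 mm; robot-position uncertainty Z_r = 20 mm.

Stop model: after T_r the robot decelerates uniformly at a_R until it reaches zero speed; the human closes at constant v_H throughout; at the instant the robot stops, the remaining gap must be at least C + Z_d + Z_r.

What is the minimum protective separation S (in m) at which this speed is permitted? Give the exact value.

S_min = 11381/4000 m = 2.8453 m

stop time T_s = (19/20)/1 = 0.9500 s
reaction-phase robot travel = 0.9500·0.1200 = 0.1140 m
braking distance = 0.9500²/(2·1.0000) = 0.4512 m
human over T_r+T_s: 2.0000·(0.1200+0.9500) = 2.1400 m
C+Z_d+Z_r = 0.0600+0.0600+0.0200 = 0.1400 m
S_min ≈ 0.1140+0.4512+2.1400+0.1400  ⇒  S_min = 11381/4000 m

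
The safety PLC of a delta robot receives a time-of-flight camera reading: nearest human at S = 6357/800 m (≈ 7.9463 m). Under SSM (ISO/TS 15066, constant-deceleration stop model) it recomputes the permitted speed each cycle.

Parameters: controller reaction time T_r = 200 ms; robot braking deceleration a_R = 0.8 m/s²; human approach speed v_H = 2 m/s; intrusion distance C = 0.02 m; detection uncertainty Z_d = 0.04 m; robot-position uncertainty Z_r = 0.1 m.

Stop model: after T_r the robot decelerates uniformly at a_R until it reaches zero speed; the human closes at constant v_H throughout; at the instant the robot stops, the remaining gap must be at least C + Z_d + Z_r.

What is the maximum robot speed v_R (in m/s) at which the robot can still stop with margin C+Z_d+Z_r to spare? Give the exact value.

v_R_max = 19/10 m/s = 1.9000 m/s

collect terms ⇒ (5/8)·v_R² + (27/10)·v_R + (-5909/800) = 0
  disc = (27/10)² − 4·(5/8)·(-5909/800) = 41209/1600 ; √disc = 203/40
  v_R = (−(27/10) + 203/40) / (2·(5/8)) = 19/10 m/s
check:
braking lasts T_s = (19/10)/(4/5) = 2.3750 s
robot covers v_R·T_r = 1.9000·0.2000 = 0.3800 m before braking
braking distance = 1.9000²/(2·0.8000) = 2.2563 m
human over T_r+T_s: 2.0000·(0.2000+2.3750) = 5.1500 m
residual clearance needed = 0.0200+0.0400+0.1000 = 0.1600 m
sum ≈ 0.3800+2.2563+5.1500+0.1600 ≈ 7.9463 m = S ✓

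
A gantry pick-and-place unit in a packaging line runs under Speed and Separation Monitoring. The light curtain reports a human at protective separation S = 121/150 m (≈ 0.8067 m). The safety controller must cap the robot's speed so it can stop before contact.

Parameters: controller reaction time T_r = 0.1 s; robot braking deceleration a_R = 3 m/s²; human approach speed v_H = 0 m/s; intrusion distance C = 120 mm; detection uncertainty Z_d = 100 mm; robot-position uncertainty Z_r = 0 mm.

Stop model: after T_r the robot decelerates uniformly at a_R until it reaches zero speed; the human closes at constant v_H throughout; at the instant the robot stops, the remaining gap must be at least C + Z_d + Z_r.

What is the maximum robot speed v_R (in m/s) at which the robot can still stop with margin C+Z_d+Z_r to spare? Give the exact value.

collect terms ⇒ (1/6)·v_R² + (1/10)·v_R + (-44/75) = 0
  disc = (1/10)² − 4·(1/6)·(-44/75) = 361/900 ; √disc = 19/30
  v_R = (−(1/10) + 19/30) / (2·(1/6)) = 8/5 m/s
check:
braking lasts T_s = (8/5)/3 = 0.5333 s
robot in T_r: 1.6000·0.1000 = 0.1600 m
robot covers 1.6000·0.5333 − ½·3.0000·0.5333² = 0.4267 m while stopping
human closes 0.0000·0.6333 = 0.0000 m
residual clearance needed = 0.1200+0.1000+0.0000 = 0.2200 m
sum ≈ 0.1600+0.4267+0.0000+0.2200 ≈ 0.8067 m = S ✓

v_R_max = 8/5 m/s = 1.6000 m/s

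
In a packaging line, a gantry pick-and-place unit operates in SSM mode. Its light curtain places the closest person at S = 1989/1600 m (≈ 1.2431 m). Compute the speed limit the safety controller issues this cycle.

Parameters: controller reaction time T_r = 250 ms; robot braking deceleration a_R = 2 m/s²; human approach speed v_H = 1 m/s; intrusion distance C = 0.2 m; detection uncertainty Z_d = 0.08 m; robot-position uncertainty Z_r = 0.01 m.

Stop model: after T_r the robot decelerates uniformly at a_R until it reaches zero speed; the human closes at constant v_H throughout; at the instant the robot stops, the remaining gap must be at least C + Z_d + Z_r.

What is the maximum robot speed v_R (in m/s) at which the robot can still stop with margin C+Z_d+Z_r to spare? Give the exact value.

collect terms ⇒ (1/4)·v_R² + (3/4)·v_R + (-45/64) = 0
  disc = (3/4)² − 4·(1/4)·(-45/64) = 81/64 ; √disc = 9/8
  v_R = (−(3/4) + 9/8) / (2·(1/4)) = 3/4 m/s
check:
stop time T_s = (3/4)/2 = 0.3750 s
robot in T_r: 0.7500·0.2500 = 0.1875 m
robot under decel: 0.7500²/(2·2.0000) = 0.1406 m
human over T_r+T_s: 1.0000·(0.2500+0.3750) = 0.6250 m
margins: 0.2000+0.0800+0.0100 = 0.2900 m
sum ≈ 0.1875+0.1406+0.6250+0.2900 ≈ 1.2431 m = S ✓

v_R_max = 3/4 m/s = 0.7500 m/s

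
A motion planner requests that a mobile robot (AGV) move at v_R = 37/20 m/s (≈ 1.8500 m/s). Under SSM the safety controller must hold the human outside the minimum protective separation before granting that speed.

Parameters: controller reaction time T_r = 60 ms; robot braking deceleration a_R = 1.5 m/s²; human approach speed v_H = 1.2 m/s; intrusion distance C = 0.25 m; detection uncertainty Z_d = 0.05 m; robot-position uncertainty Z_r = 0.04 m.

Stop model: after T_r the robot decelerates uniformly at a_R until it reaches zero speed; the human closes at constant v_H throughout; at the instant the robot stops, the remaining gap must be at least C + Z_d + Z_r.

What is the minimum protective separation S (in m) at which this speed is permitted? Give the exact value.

S_min = 18863/6000 m = 3.1438 m

braking lasts T_s = (37/20)/(3/2) = 1.2333 s
robot covers v_R·T_r = 1.8500·0.0600 = 0.1110 m before braking
robot under decel: 1.8500²/(2·1.5000) = 1.1408 m
human over T_r+T_s: 1.2000·(0.0600+1.2333) = 1.5520 m
margins: 0.2500+0.0500+0.0400 = 0.3400 m
S_min ≈ 0.1110+1.1408+1.5520+0.3400  ⇒  S_min = 18863/6000 m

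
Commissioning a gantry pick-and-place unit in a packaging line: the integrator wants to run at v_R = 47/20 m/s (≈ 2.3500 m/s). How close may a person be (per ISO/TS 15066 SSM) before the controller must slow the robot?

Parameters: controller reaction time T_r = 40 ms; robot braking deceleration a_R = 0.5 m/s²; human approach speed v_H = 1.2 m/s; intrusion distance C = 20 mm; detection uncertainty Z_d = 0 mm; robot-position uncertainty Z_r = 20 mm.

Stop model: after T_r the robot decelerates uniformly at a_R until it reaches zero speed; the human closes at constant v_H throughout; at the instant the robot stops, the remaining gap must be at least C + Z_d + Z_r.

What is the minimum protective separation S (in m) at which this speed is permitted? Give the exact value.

S_min = 22689/2000 m = 11.3445 m

stop time T_s = (47/20)/(1/2) = 4.7000 s
robot covers v_R·T_r = 2.3500·0.0400 = 0.0940 m before braking
robot under decel: 2.3500²/(2·0.5000) = 5.5225 m
human closes 1.2000·4.7400 = 5.6880 m
margins: 0.0200+0.0000+0.0200 = 0.0400 m
S_min ≈ 0.0940+5.5225+5.6880+0.0400  ⇒  S_min = 22689/2000 m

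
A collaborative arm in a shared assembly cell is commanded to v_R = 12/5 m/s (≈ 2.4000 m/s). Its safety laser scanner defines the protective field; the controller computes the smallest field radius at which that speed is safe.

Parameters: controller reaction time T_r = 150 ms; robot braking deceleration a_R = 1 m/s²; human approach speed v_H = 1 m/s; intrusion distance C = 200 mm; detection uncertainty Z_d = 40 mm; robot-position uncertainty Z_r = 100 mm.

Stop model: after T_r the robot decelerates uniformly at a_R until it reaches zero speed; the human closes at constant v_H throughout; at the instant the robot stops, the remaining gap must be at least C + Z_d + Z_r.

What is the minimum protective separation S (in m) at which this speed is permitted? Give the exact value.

T_s = v_R/a_R = (12/5)/1 = 2.4000 s
robot covers v_R·T_r = 2.4000·0.1500 = 0.3600 m before braking
braking distance = 2.4000²/(2·1.0000) = 2.8800 m
human closes 1.0000·2.5500 = 2.5500 m
C+Z_d+Z_r = 0.2000+0.0400+0.1000 = 0.3400 m
S_min ≈ 0.3600+2.8800+2.5500+0.3400  ⇒  S_min = 613/100 m

S_min = 613/100 m = 6.1300 m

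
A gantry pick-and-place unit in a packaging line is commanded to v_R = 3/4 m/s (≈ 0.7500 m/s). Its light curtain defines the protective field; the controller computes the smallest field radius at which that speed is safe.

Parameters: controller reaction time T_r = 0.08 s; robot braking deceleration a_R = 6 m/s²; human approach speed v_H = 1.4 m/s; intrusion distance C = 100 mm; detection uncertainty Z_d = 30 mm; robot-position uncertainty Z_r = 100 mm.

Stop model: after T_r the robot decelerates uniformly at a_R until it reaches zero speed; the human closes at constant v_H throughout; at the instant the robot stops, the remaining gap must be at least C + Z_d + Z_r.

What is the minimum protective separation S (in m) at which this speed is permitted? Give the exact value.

T_s = v_R/a_R = (3/4)/6 = 0.1250 s
reaction-phase robot travel = 0.7500·0.0800 = 0.0600 m
robot under decel: 0.7500²/(2·6.0000) = 0.0469 m
human closes 1.4000·0.2050 = 0.2870 m
C+Z_d+Z_r = 0.1000+0.0300+0.1000 = 0.2300 m
S_min ≈ 0.0600+0.0469+0.2870+0.2300  ⇒  S_min = 4991/8000 m

S_min = 4991/8000 m = 0.6239 m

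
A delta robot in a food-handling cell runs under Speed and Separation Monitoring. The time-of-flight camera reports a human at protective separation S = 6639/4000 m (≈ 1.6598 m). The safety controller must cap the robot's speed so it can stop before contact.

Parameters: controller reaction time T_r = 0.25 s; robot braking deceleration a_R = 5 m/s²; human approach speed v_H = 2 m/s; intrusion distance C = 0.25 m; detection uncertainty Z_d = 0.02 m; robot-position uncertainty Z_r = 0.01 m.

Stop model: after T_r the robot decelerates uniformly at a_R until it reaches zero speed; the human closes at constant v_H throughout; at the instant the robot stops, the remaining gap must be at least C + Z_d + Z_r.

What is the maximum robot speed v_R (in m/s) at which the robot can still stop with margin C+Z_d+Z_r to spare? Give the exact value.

collect terms ⇒ (1/10)·v_R² + (13/20)·v_R + (-3519/4000) = 0
  disc = (13/20)² − 4·(1/10)·(-3519/4000) = 484/625 ; √disc = 22/25
  v_R = (−(13/20) + 22/25) / (2·(1/10)) = 23/20 m/s
check:
T_s = v_R/a_R = (23/20)/5 = 0.2300 s
robot covers v_R·T_r = 1.1500·0.2500 = 0.2875 m before braking
robot under decel: 1.1500²/(2·5.0000) = 0.1323 m
person approaches 2.0000·(0.2500+0.2300) = 0.9600 m
margins: 0.2500+0.0200+0.0100 = 0.2800 m
sum ≈ 0.2875+0.1323+0.9600+0.2800 ≈ 1.6598 m = S ✓

v_R_max = 23/20 m/s = 1.1500 m/s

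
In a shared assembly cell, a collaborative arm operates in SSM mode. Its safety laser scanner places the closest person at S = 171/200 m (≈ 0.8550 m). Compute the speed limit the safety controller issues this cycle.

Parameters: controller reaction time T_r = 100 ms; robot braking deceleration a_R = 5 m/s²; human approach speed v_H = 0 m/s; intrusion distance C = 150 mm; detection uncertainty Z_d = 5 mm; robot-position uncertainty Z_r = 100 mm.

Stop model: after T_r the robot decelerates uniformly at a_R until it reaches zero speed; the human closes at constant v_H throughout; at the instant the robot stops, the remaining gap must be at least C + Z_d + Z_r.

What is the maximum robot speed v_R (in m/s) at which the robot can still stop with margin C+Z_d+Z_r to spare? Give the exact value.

collect terms ⇒ (1/10)·v_R² + (1/10)·v_R + (-3/5) = 0
  disc = (1/10)² − 4·(1/10)·(-3/5) = 1/4 ; √disc = 1/2
  v_R = (−(1/10) + 1/2) / (2·(1/10)) = 2 m/s
check:
stop time T_s = 2/5 = 0.4000 s
robot in T_r: 2.0000·0.1000 = 0.2000 m
robot under decel: 2.0000²/(2·5.0000) = 0.4000 m
human closes 0.0000·0.5000 = 0.0000 m
C+Z_d+Z_r = 0.1500+0.0050+0.1000 = 0.2550 m
sum ≈ 0.2000+0.4000+0.0000+0.2550 ≈ 0.8550 m = S ✓

v_R_max = 2 m/s = 2.0000 m/s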